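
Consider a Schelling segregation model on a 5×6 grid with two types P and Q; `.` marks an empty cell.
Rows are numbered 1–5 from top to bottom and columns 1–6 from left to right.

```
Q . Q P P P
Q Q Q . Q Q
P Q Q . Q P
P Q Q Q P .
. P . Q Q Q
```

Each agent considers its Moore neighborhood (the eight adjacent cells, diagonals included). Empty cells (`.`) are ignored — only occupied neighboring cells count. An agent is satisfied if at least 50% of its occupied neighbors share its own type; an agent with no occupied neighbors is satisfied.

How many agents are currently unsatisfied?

8

(1,1)Q 2/2 ✓
(1,3)Q 2/3 ✓
(1,4)P 1/4 ✗
(1,5)P 2/4 ✓
(1,6)P 1/3 ✗
(2,1)Q 3/4 ✓
(2,2)Q 6/7 ✓
(2,3)Q 4/5 ✓
(2,5)Q 2/6 ✗
(2,6)Q 2/5 ✗
(3,1)P 1/5 ✗
(3,2)Q 6/8 ✓
(3,3)Q 6/6 ✓
(3,5)Q 3/5 ✓
(3,6)P 1/4 ✗
(4,1)P 2/4 ✓
(4,2)Q 3/6 ✓
(4,3)Q 5/6 ✓
(4,4)Q 5/6 ✓
(4,5)P 1/6 ✗
(5,2)P 1/3 ✗
(5,4)Q 3/4 ✓
(5,5)Q 3/4 ✓
(5,6)Q 1/2 ✓
Unsatisfied: (1,4), (1,6), (2,5), (2,6), (3,1), (3,6), (4,5), (5,2) — 8 in total.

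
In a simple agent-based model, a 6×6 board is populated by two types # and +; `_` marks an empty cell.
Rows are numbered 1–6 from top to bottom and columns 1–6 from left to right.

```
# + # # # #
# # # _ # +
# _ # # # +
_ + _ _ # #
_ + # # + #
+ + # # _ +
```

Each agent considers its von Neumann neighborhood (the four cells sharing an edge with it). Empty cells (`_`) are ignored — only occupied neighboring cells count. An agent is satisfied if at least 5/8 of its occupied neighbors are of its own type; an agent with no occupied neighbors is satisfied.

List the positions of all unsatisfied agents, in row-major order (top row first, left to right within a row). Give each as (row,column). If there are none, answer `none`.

(1,1), (1,2), (1,6), (2,6), (3,6), (5,5), (5,6), (6,6)

(1,1)# 1/2 not
(1,2)+ 0/3 not
(1,3)# 2/3 satisfied
(1,4)# 2/2 satisfied
(1,5)# 3/3 satisfied
(1,6)# 1/2 not
(2,1)# 3/3 satisfied
(2,2)# 2/3 satisfied
(2,3)# 3/3 satisfied
(2,5)# 2/3 satisfied
(2,6)+ 1/3 not
(3,1)# 1/1 satisfied
(3,3)# 2/2 satisfied
(3,4)# 2/2 satisfied
(3,5)# 3/4 satisfied
(3,6)+ 1/3 not
(4,2)+ 1/1 satisfied
(4,5)# 2/3 satisfied
(4,6)# 2/3 satisfied
(5,2)+ 2/3 satisfied
(5,3)# 2/3 satisfied
(5,4)# 2/3 satisfied
(5,5)+ 0/3 not
(5,6)# 1/3 not
(6,1)+ 1/1 satisfied
(6,2)+ 2/3 satisfied
(6,3)# 2/3 satisfied
(6,4)# 2/2 satisfied
(6,6)+ 0/1 not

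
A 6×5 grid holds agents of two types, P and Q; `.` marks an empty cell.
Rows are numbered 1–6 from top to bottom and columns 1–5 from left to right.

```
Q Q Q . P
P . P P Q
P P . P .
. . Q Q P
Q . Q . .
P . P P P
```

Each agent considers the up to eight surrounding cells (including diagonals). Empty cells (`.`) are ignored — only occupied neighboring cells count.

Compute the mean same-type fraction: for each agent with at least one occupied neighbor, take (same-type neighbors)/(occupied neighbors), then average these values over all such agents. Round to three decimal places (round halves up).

Row 1: (1,1)Q 1/2 · (1,2)Q 2/4 · (1,3)Q 1/3 · (1,5)P 1/2
Row 2: (2,1)P 2/4 · (2,3)P 3/5 · (2,4)P 3/5 · (2,5)Q 0/3
Row 3: (3,1)P 2/2 · (3,2)P 3/4 · (3,4)P 3/6
Row 4: (4,3)Q 2/4 · (4,4)Q 2/4 · (4,5)P 1/2
Row 5: (5,1)Q 0/1 · (5,3)Q 2/4
Row 6: (6,1)P 0/1 · (6,3)P 1/2 · (6,4)P 2/3 · (6,5)P 1/1
Sum over 20 agents: 1/2 + 2/4 + 1/3 + 1/2 + 2/4 + 3/5 + 3/5 + 0/3 + 2/2 + 3/4 + 3/6 + 2/4 + 2/4 + 1/2 + 0/1 + 2/4 + 0/1 + 1/2 + 2/3 + 1/1 = 199/20; mean = 199/20 ÷ 20 = 199/400 = 0.4975 → 0.498.

0.498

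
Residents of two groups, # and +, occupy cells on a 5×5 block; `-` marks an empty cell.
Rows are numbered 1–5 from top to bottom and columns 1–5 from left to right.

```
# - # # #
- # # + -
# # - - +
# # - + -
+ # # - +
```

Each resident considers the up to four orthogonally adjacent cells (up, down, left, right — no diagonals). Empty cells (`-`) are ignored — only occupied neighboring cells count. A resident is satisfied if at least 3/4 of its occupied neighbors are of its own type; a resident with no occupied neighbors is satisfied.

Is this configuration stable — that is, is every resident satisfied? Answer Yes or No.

No

Row 1: (1,1)# 0/0 ok · (1,3)# 2/2 ok · (1,4)# 2/3 unhappy · (1,5)# 1/1 ok
Row 2: (2,2)# 2/2 ok · (2,3)# 2/3 unhappy · (2,4)+ 0/2 unhappy
Row 3: (3,1)# 2/2 ok · (3,2)# 3/3 ok · (3,5)+ 0/0 ok
Row 4: (4,1)# 2/3 unhappy · (4,2)# 3/3 ok · (4,4)+ 0/0 ok
Row 5: (5,1)+ 0/2 unhappy · (5,2)# 2/3 unhappy · (5,3)# 1/1 ok · (5,5)+ 0/0 ok
For instance (1,4) has only 2/3 same-type neighbors, below 3/4.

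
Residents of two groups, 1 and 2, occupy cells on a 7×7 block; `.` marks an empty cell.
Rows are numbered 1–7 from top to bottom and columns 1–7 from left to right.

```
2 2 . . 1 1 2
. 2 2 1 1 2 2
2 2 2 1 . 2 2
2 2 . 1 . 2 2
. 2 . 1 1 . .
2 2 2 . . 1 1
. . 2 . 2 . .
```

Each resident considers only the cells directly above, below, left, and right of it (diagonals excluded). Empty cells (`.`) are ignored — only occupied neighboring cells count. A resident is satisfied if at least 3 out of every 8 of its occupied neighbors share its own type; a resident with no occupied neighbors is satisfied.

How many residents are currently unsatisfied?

Row 1: (1,1)2 1/1 ✓ · (1,2)2 2/2 ✓ · (1,5)1 2/2 ✓ · (1,6)1 1/3 ✗ · (1,7)2 1/2 ✓
Row 2: (2,2)2 3/3 ✓ · (2,3)2 2/3 ✓ · (2,4)1 2/3 ✓ · (2,5)1 2/3 ✓ · (2,6)2 2/4 ✓ · (2,7)2 3/3 ✓
Row 3: (3,1)2 2/2 ✓ · (3,2)2 4/4 ✓ · (3,3)2 2/3 ✓ · (3,4)1 2/3 ✓ · (3,6)2 3/3 ✓ · (3,7)2 3/3 ✓
Row 4: (4,1)2 2/2 ✓ · (4,2)2 3/3 ✓ · (4,4)1 2/2 ✓ · (4,6)2 2/2 ✓ · (4,7)2 2/2 ✓
Row 5: (5,2)2 2/2 ✓ · (5,4)1 2/2 ✓ · (5,5)1 1/1 ✓
Row 6: (6,1)2 1/1 ✓ · (6,2)2 3/3 ✓ · (6,3)2 2/2 ✓ · (6,6)1 1/1 ✓ · (6,7)1 1/1 ✓
Row 7: (7,3)2 1/1 ✓ · (7,5)2 0/0 ✓
Unsatisfied: (1,6) — 1 in total.

1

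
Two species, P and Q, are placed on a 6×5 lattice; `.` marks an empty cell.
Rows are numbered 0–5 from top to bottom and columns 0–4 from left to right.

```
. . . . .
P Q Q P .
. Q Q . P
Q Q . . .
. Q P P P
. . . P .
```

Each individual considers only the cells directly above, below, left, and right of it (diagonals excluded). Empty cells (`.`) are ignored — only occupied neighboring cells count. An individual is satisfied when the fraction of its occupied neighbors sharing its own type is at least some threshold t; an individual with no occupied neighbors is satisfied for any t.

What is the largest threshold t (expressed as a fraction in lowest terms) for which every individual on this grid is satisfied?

(1,0)P 0/1
(1,1)Q 2/3
(1,2)Q 2/3
(1,3)P 0/1
(2,1)Q 3/3
(2,2)Q 2/2
(2,4)P — no occupied neighbors
(3,0)Q 1/1
(3,1)Q 3/3
(4,1)Q 1/2
(4,2)P 1/2
(4,3)P 3/3
(4,4)P 1/1
(5,3)P 1/1
The smallest same-type fraction is 0/1 at (1,0), which reduces to 0/1. Any threshold above that leaves this individual unsatisfied.

0/1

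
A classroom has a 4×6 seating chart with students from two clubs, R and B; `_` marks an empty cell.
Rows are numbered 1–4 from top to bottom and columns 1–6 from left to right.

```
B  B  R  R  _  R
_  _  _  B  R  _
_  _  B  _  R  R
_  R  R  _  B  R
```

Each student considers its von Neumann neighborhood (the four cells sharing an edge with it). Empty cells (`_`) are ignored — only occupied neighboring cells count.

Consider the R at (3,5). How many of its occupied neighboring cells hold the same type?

Occupied neighbors of (3,5): (2,5)=R, (4,5)=B, (3,6)=R.
Same type (R): 2 of 3.

2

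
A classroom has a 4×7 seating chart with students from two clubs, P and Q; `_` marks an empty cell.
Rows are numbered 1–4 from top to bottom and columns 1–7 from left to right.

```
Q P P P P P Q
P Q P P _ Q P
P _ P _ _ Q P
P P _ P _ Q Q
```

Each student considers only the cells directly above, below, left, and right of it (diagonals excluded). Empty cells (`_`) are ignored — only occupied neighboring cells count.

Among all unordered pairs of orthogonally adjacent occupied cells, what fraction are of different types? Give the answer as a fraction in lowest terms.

11/26

Scan each occupied cell's neighbors to the right and below so each pair is counted once.
Row 1: Q(1,1)–P(1,2)≠ Q(1,1)–P(2,1)≠ P(1,2)–P(1,3)= P(1,2)–Q(2,2)≠ P(1,3)–P(1,4)= P(1,3)–P(2,3)= P(1,4)–P(1,5)= P(1,4)–P(2,4)= P(1,5)–P(1,6)= P(1,6)–Q(1,7)≠ P(1,6)–Q(2,6)≠ Q(1,7)–P(2,7)≠  → 6/12 unlike.
Row 2: P(2,1)–Q(2,2)≠ P(2,1)–P(3,1)= Q(2,2)–P(2,3)≠ P(2,3)–P(2,4)= P(2,3)–P(3,3)= Q(2,6)–P(2,7)≠ Q(2,6)–Q(3,6)= P(2,7)–P(3,7)=  → 3/8 unlike.
Row 3: P(3,1)–P(4,1)= Q(3,6)–P(3,7)≠ Q(3,6)–Q(4,6)= P(3,7)–Q(4,7)≠  → 2/4 unlike.
Row 4: P(4,1)–P(4,2)= Q(4,6)–Q(4,7)=  → 0/2 unlike.
Total adjacent occupied pairs: 26; unlike-type pairs: 11.
11/26 is already in lowest terms.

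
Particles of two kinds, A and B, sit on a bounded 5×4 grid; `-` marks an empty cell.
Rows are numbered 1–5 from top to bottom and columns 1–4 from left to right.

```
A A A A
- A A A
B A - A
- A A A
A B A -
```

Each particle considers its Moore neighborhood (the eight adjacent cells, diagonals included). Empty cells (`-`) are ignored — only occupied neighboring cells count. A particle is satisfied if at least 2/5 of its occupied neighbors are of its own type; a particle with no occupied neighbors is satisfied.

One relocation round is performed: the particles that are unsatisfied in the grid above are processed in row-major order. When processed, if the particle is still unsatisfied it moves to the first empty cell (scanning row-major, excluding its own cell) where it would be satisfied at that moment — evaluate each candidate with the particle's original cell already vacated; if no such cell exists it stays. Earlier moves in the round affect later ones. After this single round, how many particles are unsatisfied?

Initially unsatisfied (in order): (3,1), (5,2).
  (3,1): no empty cell satisfies it; stays.
  (5,2): no empty cell satisfies it; stays.
Resulting grid:
A A A A
- A A A
B A - A
- A A A
A B A -
Unsatisfied now: (3,1), (5,2).

2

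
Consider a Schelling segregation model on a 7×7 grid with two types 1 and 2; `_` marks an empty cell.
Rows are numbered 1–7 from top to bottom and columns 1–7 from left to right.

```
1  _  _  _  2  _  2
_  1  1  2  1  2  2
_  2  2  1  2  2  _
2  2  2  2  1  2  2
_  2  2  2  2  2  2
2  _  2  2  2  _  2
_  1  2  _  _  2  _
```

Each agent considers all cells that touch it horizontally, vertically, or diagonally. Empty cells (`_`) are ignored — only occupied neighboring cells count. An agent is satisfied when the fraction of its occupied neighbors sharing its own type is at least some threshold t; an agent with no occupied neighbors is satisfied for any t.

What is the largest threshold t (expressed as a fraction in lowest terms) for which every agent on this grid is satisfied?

Row 1: (1,1)1 1/1 · (1,5)2 2/3 · (1,7)2 2/2
Row 2: (2,2)1 2/4 · (2,3)1 2/5 · (2,4)2 3/6 · (2,5)1 1/6 · (2,6)2 5/6 · (2,7)2 3/3
Row 3: (3,2)2 4/6 · (3,3)2 5/8 · (3,4)1 3/8 · (3,5)2 5/8 · (3,6)2 5/7
Row 4: (4,1)2 3/3 · (4,2)2 6/6 · (4,3)2 7/8 · (4,4)2 6/8 · (4,5)1 1/8 · (4,6)2 6/7 · (4,7)2 4/4
Row 5: (5,2)2 6/6 · (5,3)2 7/7 · (5,4)2 7/8 · (5,5)2 6/7 · (5,6)2 6/7 · (5,7)2 4/4
Row 6: (6,1)2 1/2 · (6,3)2 5/6 · (6,4)2 6/6 · (6,5)2 5/5 · (6,7)2 3/3
Row 7: (7,2)1 0/3 · (7,3)2 2/3 · (7,6)2 2/2
The smallest same-type fraction is 0/3 at (7,2), which reduces to 0/1. Any threshold above that leaves this agent unsatisfied.

0/1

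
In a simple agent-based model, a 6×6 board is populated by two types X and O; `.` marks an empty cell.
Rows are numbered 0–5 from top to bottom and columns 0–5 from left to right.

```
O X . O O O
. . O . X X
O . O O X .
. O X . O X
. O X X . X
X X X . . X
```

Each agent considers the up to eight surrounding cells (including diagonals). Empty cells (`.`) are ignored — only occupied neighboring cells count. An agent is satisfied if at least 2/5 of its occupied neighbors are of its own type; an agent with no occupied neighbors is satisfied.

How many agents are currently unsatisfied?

7

(0,0)O 0/1 unhappy
(0,1)X 0/2 unhappy
(0,3)O 2/3 ok
(0,4)O 2/4 ok
(0,5)O 1/3 unhappy
(1,2)O 3/4 ok
(1,4)X 2/6 unhappy
(1,5)X 2/4 ok
(2,0)O 1/1 ok
(2,2)O 3/4 ok
(2,3)O 3/6 ok
(2,4)X 3/5 ok
(3,1)O 3/5 ok
(3,2)X 2/6 unhappy
(3,4)O 1/5 unhappy
(3,5)X 2/3 ok
(4,1)O 1/6 unhappy
(4,2)X 4/6 ok
(4,3)X 3/4 ok
(4,5)X 2/3 ok
(5,0)X 1/2 ok
(5,1)X 3/4 ok
(5,2)X 3/4 ok
(5,5)X 1/1 ok
Unsatisfied: (0,0), (0,1), (0,5), (1,4), (3,2), (3,4), (4,1) — 7 in total.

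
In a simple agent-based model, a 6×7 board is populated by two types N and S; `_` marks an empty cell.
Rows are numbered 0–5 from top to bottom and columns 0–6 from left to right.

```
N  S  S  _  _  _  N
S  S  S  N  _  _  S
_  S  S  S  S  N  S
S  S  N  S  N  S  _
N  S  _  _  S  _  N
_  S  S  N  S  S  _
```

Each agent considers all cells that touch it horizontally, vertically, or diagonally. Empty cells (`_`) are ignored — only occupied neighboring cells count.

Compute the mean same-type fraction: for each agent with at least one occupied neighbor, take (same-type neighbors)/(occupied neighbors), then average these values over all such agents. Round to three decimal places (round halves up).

(0,0)N 0/3
(0,1)S 4/5
(0,2)S 3/4
(0,6)N 0/1
(1,0)S 3/4
(1,1)S 6/7
(1,2)S 6/7
(1,3)N 0/5
(1,6)S 1/3
(2,1)S 6/7
(2,2)S 6/8
(2,3)S 4/7
(2,4)S 3/6
(2,5)N 1/5
(2,6)S 2/3
(3,0)S 3/4
(3,1)S 4/6
(3,2)N 0/6
(3,3)S 4/6
(3,4)N 1/6
(3,5)S 3/6
(4,0)N 0/4
(4,1)S 4/6
(4,4)S 4/6
(4,6)N 0/2
(5,1)S 2/3
(5,2)S 2/3
(5,3)N 0/3
(5,4)S 2/3
(5,5)S 2/3
Sum over 30 agents: 0/3 + 4/5 + 3/4 + 0/1 + 3/4 + 6/7 + 6/7 + 0/5 + 1/3 + 6/7 + 6/8 + 4/7 + 3/6 + 1/5 + 2/3 + 3/4 + 4/6 + 0/6 + 4/6 + 1/6 + 3/6 + 0/4 + 4/6 + 4/6 + 0/2 + 2/3 + 2/3 + 0/3 + 2/3 + 2/3 = 205/14; mean = 205/14 ÷ 30 = 41/84 = 0.488095… → 0.488.

0.488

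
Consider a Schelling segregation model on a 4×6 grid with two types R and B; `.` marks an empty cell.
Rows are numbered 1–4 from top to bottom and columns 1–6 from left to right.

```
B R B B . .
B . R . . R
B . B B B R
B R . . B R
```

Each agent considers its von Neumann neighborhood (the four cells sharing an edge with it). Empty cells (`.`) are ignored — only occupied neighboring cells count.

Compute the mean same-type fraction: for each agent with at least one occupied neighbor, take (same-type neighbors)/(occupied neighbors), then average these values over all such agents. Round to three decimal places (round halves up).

(1,1)B 1/2
(1,2)R 0/2
(1,3)B 1/3
(1,4)B 1/1
(2,1)B 2/2
(2,3)R 0/2
(2,6)R 1/1
(3,1)B 2/2
(3,3)B 1/2
(3,4)B 2/2
(3,5)B 2/3
(3,6)R 2/3
(4,1)B 1/2
(4,2)R 0/1
(4,5)B 1/2
(4,6)R 1/2
Sum over 16 agents: 1/2 + 0/2 + 1/3 + 1/1 + 2/2 + 0/2 + 1/1 + 2/2 + 1/2 + 2/2 + 2/3 + 2/3 + 1/2 + 0/1 + 1/2 + 1/2 = 55/6; mean = 55/6 ÷ 16 = 55/96 = 0.572916… → 0.573.

0.573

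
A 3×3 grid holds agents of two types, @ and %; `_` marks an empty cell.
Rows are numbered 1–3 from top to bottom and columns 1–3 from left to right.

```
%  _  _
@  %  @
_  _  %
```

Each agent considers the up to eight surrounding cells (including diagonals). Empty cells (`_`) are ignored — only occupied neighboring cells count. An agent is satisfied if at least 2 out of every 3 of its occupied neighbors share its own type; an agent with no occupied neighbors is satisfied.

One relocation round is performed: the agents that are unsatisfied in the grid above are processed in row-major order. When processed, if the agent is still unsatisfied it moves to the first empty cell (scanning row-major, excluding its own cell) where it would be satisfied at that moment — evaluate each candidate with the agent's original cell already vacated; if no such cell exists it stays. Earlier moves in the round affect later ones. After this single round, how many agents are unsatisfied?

Initially unsatisfied (in order): (1,1), (2,1), (2,2), (2,3), (3,3).
  (1,1): no empty cell satisfies it; stays.
  (2,1): no empty cell satisfies it; stays.
  (2,2): no empty cell satisfies it; stays.
  (2,3): no empty cell satisfies it; stays.
  (3,3): no empty cell satisfies it; stays.
Resulting grid:
% _ _
@ % @
_ _ %
Unsatisfied now: (1,1), (2,1), (2,2), (2,3), (3,3).

5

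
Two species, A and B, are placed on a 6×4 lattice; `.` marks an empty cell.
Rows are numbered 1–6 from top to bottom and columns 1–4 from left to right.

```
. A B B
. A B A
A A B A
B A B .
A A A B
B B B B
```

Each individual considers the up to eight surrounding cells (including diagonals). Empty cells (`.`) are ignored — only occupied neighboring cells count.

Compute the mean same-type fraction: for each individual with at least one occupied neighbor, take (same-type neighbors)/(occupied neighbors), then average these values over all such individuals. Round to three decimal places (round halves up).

(1,2)A 1/3
(1,3)B 2/5
(1,4)B 2/3
(2,2)A 3/6
(2,3)B 3/8
(2,4)A 1/5
(3,1)A 3/4
(3,2)A 3/7
(3,3)B 2/7
(3,4)A 1/4
(4,1)B 0/5
(4,2)A 5/8
(4,3)B 2/7
(5,1)A 2/5
(5,2)A 3/8
(5,3)A 2/7
(5,4)B 3/4
(6,1)B 1/3
(6,2)B 2/5
(6,3)B 3/5
(6,4)B 2/3
Sum over 21 individuals: 1/3 + 2/5 + 2/3 + 3/6 + 3/8 + 1/5 + 3/4 + 3/7 + 2/7 + 1/4 + 0/5 + 5/8 + 2/7 + 2/5 + 3/8 + 2/7 + 3/4 + 1/3 + 2/5 + 3/5 + 2/3 = 499/56; mean = 499/56 ÷ 21 = 499/1176 = 0.424319… → 0.424.

0.424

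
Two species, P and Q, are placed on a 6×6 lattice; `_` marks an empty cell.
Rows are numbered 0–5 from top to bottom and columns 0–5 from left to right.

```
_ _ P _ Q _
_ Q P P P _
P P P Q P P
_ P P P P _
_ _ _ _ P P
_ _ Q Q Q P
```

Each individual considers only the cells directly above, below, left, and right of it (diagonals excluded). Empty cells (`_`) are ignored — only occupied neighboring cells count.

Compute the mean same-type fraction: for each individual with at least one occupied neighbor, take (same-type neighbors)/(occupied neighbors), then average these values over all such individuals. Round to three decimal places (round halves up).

0.705

Row 0: (0,2)P 1/1 · (0,4)Q 0/1
Row 1: (1,1)Q 0/2 · (1,2)P 3/4 · (1,3)P 2/3 · (1,4)P 2/3
Row 2: (2,0)P 1/1 · (2,1)P 3/4 · (2,2)P 3/4 · (2,3)Q 0/4 · (2,4)P 3/4 · (2,5)P 1/1
Row 3: (3,1)P 2/2 · (3,2)P 3/3 · (3,3)P 2/3 · (3,4)P 3/3
Row 4: (4,4)P 2/3 · (4,5)P 2/2
Row 5: (5,2)Q 1/1 · (5,3)Q 2/2 · (5,4)Q 1/3 · (5,5)P 1/2
Sum over 22 individuals: 1/1 + 0/1 + 0/2 + 3/4 + 2/3 + 2/3 + 1/1 + 3/4 + 3/4 + 0/4 + 3/4 + 1/1 + 2/2 + 3/3 + 2/3 + 3/3 + 2/3 + 2/2 + 1/1 + 2/2 + 1/3 + 1/2 = 31/2; mean = 31/2 ÷ 22 = 31/44 = 0.704545… → 0.705.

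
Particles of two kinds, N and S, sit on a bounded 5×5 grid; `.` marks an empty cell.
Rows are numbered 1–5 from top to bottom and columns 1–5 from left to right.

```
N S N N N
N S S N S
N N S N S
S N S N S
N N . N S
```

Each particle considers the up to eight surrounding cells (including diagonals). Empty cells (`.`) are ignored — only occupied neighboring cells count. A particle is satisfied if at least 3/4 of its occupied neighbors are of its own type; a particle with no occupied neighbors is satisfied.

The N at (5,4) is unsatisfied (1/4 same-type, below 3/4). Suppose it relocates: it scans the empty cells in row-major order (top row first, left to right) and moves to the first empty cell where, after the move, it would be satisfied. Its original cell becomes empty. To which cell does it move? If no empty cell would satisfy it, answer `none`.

(5,3)

Vacating (5,4). Empty cells in order:
  (5,3): 3/4 same-type → satisfied — stop here.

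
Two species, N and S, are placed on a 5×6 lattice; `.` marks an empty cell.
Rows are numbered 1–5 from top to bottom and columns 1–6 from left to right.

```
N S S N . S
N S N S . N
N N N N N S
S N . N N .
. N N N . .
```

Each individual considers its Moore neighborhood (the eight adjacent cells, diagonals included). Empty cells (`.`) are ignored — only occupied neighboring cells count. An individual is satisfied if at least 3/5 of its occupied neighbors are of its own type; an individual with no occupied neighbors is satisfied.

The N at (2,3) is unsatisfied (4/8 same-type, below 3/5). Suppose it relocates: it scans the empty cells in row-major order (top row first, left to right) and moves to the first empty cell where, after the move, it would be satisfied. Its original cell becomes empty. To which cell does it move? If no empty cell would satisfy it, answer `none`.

Vacating (2,3). Empty cells in order:
  (1,5): 2/4 same-type → still unsatisfied.
  (2,5): 4/7 same-type → still unsatisfied.
  (4,3): 8/8 same-type → satisfied — stop here.

(4,3)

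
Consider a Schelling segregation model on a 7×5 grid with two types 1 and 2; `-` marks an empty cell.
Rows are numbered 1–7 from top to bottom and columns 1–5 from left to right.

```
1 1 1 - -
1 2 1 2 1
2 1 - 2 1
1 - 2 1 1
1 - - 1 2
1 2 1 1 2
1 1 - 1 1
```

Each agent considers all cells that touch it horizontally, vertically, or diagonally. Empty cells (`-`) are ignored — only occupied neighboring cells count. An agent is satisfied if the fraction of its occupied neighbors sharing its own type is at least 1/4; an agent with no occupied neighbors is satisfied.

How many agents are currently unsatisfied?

5

(1,1)1 2/3 satisfied
(1,2)1 4/5 satisfied
(1,3)1 2/4 satisfied
(2,1)1 3/5 satisfied
(2,2)2 1/7 not
(2,3)1 3/6 satisfied
(2,4)2 1/5 not
(2,5)1 1/3 satisfied
(3,1)2 1/4 satisfied
(3,2)1 3/6 satisfied
(3,4)2 2/7 satisfied
(3,5)1 3/5 satisfied
(4,1)1 2/3 satisfied
(4,3)2 1/4 satisfied
(4,4)1 3/6 satisfied
(4,5)1 3/5 satisfied
(5,1)1 2/3 satisfied
(5,4)1 4/7 satisfied
(5,5)2 1/5 not
(6,1)1 3/4 satisfied
(6,2)2 0/5 not
(6,3)1 4/5 satisfied
(6,4)1 4/6 satisfied
(6,5)2 1/5 not
(7,1)1 2/3 satisfied
(7,2)1 3/4 satisfied
(7,4)1 3/4 satisfied
(7,5)1 2/3 satisfied
Unsatisfied: (2,2), (2,4), (5,5), (6,2), (6,5) — 5 in total.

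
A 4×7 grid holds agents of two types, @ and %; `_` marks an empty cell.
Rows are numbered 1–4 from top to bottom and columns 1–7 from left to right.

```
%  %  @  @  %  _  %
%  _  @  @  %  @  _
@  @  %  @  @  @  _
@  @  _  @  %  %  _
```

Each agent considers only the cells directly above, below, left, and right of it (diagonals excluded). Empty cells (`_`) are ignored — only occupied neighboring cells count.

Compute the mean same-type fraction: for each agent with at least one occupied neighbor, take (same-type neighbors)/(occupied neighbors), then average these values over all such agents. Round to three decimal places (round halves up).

Row 1: (1,1)% 2/2 · (1,2)% 1/2 · (1,3)@ 2/3 · (1,4)@ 2/3 · (1,5)% 1/2 · (1,7)% — no occupied neighbors
Row 2: (2,1)% 1/2 · (2,3)@ 2/3 · (2,4)@ 3/4 · (2,5)% 1/4 · (2,6)@ 1/2
Row 3: (3,1)@ 2/3 · (3,2)@ 2/3 · (3,3)% 0/3 · (3,4)@ 3/4 · (3,5)@ 2/4 · (3,6)@ 2/3
Row 4: (4,1)@ 2/2 · (4,2)@ 2/2 · (4,4)@ 1/2 · (4,5)% 1/3 · (4,6)% 1/2
Sum over 21 agents: 2/2 + 1/2 + 2/3 + 2/3 + 1/2 + 1/2 + 2/3 + 3/4 + 1/4 + 1/2 + 2/3 + 2/3 + 0/3 + 3/4 + 2/4 + 2/3 + 2/2 + 2/2 + 1/2 + 1/3 + 1/2 = 151/12; mean = 151/12 ÷ 21 = 151/252 = 0.599206… → 0.599.

0.599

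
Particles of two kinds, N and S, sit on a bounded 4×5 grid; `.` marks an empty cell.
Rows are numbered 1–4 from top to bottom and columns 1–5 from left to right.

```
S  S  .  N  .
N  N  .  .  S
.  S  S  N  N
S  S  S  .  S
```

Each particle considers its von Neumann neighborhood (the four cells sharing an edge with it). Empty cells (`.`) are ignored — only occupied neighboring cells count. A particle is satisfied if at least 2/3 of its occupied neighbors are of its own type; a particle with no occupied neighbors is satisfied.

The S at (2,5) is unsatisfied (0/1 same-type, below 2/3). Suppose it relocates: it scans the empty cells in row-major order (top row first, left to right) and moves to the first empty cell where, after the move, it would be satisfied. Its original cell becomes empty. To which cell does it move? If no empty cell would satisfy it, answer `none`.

Vacating (2,5). Empty cells in order:
  (1,3): 1/2 same-type → still unsatisfied.
  (1,5): 0/1 same-type → still unsatisfied.
  (2,3): 1/2 same-type → still unsatisfied.
  (2,4): 0/2 same-type → still unsatisfied.
  (3,1): 2/3 same-type → satisfied — stop here.

(3,1)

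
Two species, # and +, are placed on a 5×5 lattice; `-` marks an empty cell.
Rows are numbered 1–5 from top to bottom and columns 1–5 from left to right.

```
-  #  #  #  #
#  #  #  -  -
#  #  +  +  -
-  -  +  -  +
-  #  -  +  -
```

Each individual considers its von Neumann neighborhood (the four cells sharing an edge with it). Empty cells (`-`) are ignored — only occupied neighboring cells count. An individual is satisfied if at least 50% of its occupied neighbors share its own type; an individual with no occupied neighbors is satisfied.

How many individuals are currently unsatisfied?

(1,2)# 2/2 satisfied
(1,3)# 3/3 satisfied
(1,4)# 2/2 satisfied
(1,5)# 1/1 satisfied
(2,1)# 2/2 satisfied
(2,2)# 4/4 satisfied
(2,3)# 2/3 satisfied
(3,1)# 2/2 satisfied
(3,2)# 2/3 satisfied
(3,3)+ 2/4 satisfied
(3,4)+ 1/1 satisfied
(4,3)+ 1/1 satisfied
(4,5)+ 0/0 satisfied
(5,2)# 0/0 satisfied
(5,4)+ 0/0 satisfied
Every one meets the threshold.

0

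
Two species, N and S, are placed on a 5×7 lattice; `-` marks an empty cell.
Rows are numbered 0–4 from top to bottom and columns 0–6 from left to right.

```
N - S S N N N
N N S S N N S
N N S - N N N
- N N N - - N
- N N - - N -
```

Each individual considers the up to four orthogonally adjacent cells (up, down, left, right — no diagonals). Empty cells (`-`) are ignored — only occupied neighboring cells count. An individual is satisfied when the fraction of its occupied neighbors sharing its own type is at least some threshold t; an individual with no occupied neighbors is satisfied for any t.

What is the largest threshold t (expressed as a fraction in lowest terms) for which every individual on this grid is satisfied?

Row 0: (0,0)N 1/1 · (0,2)S 2/2 · (0,3)S 2/3 · (0,4)N 2/3 · (0,5)N 3/3 · (0,6)N 1/2
Row 1: (1,0)N 3/3 · (1,1)N 2/3 · (1,2)S 3/4 · (1,3)S 2/3 · (1,4)N 3/4 · (1,5)N 3/4 · (1,6)S 0/3
Row 2: (2,0)N 2/2 · (2,1)N 3/4 · (2,2)S 1/3 · (2,4)N 2/2 · (2,5)N 3/3 · (2,6)N 2/3
Row 3: (3,1)N 3/3 · (3,2)N 3/4 · (3,3)N 1/1 · (3,6)N 1/1
Row 4: (4,1)N 2/2 · (4,2)N 2/2 · (4,5)N — no occupied neighbors
The smallest same-type fraction is 0/3 at (1,6), which reduces to 0/1. Any threshold above that leaves this individual unsatisfied.

0/1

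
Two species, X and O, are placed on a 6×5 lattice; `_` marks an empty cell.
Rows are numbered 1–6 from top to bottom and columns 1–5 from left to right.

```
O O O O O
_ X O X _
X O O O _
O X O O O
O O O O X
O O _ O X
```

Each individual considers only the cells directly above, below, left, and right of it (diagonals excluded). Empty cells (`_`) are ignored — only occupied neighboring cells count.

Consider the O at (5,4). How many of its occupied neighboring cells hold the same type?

3

Occupied neighbors of (5,4): (4,4)=O, (6,4)=O, (5,3)=O, (5,5)=X.
Same type (O): 3 of 4.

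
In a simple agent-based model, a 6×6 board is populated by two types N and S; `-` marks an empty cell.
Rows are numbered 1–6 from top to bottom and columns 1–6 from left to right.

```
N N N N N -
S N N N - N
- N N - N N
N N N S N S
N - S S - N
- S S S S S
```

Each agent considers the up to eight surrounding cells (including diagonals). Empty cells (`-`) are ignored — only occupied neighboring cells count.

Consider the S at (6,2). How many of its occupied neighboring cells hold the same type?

2

Occupied neighbors of (6,2): (5,1)=N, (5,3)=S, (6,3)=S.
Same type (S): 2 of 3.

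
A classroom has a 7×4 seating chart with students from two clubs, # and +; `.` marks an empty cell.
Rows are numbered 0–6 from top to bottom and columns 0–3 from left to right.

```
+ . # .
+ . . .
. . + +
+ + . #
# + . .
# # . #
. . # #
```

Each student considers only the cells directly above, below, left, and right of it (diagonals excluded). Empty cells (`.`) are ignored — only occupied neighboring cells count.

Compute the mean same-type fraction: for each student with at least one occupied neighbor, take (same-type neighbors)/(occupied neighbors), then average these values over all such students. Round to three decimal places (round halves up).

Row 0: (0,0)+ 1/1 · (0,2)# — no occupied neighbors
Row 1: (1,0)+ 1/1
Row 2: (2,2)+ 1/1 · (2,3)+ 1/2
Row 3: (3,0)+ 1/2 · (3,1)+ 2/2 · (3,3)# 0/1
Row 4: (4,0)# 1/3 · (4,1)+ 1/3
Row 5: (5,0)# 2/2 · (5,1)# 1/2 · (5,3)# 1/1
Row 6: (6,2)# 1/1 · (6,3)# 2/2
Sum over 14 students: 1/1 + 1/1 + 1/1 + 1/2 + 1/2 + 2/2 + 0/1 + 1/3 + 1/3 + 2/2 + 1/2 + 1/1 + 1/1 + 2/2 = 61/6; mean = 61/6 ÷ 14 = 61/84 = 0.726190… → 0.726.

0.726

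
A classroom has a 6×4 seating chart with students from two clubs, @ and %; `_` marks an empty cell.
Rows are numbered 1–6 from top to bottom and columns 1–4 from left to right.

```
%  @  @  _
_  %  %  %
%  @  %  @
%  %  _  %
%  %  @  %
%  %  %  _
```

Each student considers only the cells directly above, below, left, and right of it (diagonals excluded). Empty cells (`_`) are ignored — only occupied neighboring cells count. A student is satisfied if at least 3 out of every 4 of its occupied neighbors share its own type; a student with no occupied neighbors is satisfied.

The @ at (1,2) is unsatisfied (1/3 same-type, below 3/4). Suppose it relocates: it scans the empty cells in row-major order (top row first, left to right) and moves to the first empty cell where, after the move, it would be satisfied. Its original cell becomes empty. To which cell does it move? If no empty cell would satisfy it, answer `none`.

none

Vacating (1,2). Empty cells in order:
  (1,4): 1/2 same-type → still unsatisfied.
  (2,1): 0/3 same-type → still unsatisfied.
  (4,3): 1/4 same-type → still unsatisfied.
  (6,4): 0/2 same-type → still unsatisfied.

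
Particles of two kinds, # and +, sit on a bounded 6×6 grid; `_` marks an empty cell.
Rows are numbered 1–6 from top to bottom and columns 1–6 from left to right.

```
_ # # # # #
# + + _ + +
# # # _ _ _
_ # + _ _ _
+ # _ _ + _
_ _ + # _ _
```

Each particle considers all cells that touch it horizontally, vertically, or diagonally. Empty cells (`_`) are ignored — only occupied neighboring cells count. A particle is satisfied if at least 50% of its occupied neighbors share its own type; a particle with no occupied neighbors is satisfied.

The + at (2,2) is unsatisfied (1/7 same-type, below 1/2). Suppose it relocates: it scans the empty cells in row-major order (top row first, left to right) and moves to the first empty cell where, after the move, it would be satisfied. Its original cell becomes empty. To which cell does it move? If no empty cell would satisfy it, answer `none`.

Vacating (2,2). Empty cells in order:
  (1,1): 0/2 same-type → still unsatisfied.
  (2,4): 2/6 same-type → still unsatisfied.
  (3,4): 3/4 same-type → satisfied — stop here.

(3,4)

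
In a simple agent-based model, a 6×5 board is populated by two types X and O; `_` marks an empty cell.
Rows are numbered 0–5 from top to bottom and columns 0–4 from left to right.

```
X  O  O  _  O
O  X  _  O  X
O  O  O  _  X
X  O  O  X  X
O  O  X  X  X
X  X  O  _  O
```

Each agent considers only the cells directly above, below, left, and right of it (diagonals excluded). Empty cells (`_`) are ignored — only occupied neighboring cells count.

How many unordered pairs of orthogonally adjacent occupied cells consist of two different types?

18

Scan each occupied cell's neighbors to the right and below so each pair is counted once.
Row 0: X(0,0)–O(0,1)≠ X(0,0)–O(1,0)≠ O(0,1)–O(0,2)= O(0,1)–X(1,1)≠ O(0,4)–X(1,4)≠  → 4/5 unlike.
Row 1: O(1,0)–X(1,1)≠ O(1,0)–O(2,0)= X(1,1)–O(2,1)≠ O(1,3)–X(1,4)≠ X(1,4)–X(2,4)=  → 3/5 unlike.
Row 2: O(2,0)–O(2,1)= O(2,0)–X(3,0)≠ O(2,1)–O(2,2)= O(2,1)–O(3,1)= O(2,2)–O(3,2)= X(2,4)–X(3,4)=  → 1/6 unlike.
Row 3: X(3,0)–O(3,1)≠ X(3,0)–O(4,0)≠ O(3,1)–O(3,2)= O(3,1)–O(4,1)= O(3,2)–X(3,3)≠ O(3,2)–X(4,2)≠ X(3,3)–X(3,4)= X(3,3)–X(4,3)= X(3,4)–X(4,4)=  → 4/9 unlike.
Row 4: O(4,0)–O(4,1)= O(4,0)–X(5,0)≠ O(4,1)–X(4,2)≠ O(4,1)–X(5,1)≠ X(4,2)–X(4,3)= X(4,2)–O(5,2)≠ X(4,3)–X(4,4)= X(4,4)–O(5,4)≠  → 5/8 unlike.
Row 5: X(5,0)–X(5,1)= X(5,1)–O(5,2)≠  → 1/2 unlike.
Total adjacent occupied pairs: 35; unlike-type pairs: 18.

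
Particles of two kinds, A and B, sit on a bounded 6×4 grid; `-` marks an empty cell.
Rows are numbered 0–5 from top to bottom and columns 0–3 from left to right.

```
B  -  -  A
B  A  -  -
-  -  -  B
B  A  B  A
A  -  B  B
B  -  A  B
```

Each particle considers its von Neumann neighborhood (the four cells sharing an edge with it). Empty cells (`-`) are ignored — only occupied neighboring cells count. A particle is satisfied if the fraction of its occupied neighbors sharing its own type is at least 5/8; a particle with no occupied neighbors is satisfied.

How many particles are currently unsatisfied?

(0,0)B 1/1 ok
(0,3)A 0/0 ok
(1,0)B 1/2 unhappy
(1,1)A 0/1 unhappy
(2,3)B 0/1 unhappy
(3,0)B 0/2 unhappy
(3,1)A 0/2 unhappy
(3,2)B 1/3 unhappy
(3,3)A 0/3 unhappy
(4,0)A 0/2 unhappy
(4,2)B 2/3 ok
(4,3)B 2/3 ok
(5,0)B 0/1 unhappy
(5,2)A 0/2 unhappy
(5,3)B 1/2 unhappy
Unsatisfied: (1,0), (1,1), (2,3), (3,0), (3,1), (3,2), (3,3), (4,0), (5,0), (5,2), (5,3) — 11 in total.

11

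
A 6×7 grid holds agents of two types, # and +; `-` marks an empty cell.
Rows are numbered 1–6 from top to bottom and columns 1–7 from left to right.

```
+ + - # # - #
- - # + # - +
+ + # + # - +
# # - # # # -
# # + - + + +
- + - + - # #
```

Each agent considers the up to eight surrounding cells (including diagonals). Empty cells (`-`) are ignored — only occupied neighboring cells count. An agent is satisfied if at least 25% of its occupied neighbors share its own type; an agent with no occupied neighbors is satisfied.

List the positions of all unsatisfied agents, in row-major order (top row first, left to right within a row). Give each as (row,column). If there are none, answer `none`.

(1,7), (2,4), (3,2), (3,4)

Row 1: (1,1)+ 1/1 ✓ · (1,2)+ 1/2 ✓ · (1,4)# 3/4 ✓ · (1,5)# 2/3 ✓ · (1,7)# 0/1 ✗
Row 2: (2,3)# 2/6 ✓ · (2,4)+ 1/7 ✗ · (2,5)# 3/5 ✓ · (2,7)+ 1/2 ✓
Row 3: (3,1)+ 1/3 ✓ · (3,2)+ 1/5 ✗ · (3,3)# 3/6 ✓ · (3,4)+ 1/7 ✗ · (3,5)# 4/6 ✓ · (3,7)+ 1/2 ✓
Row 4: (4,1)# 3/5 ✓ · (4,2)# 4/7 ✓ · (4,4)# 3/6 ✓ · (4,5)# 3/6 ✓ · (4,6)# 2/6 ✓
Row 5: (5,1)# 3/4 ✓ · (5,2)# 3/5 ✓ · (5,3)+ 2/5 ✓ · (5,5)+ 2/6 ✓ · (5,6)+ 2/6 ✓ · (5,7)+ 1/4 ✓
Row 6: (6,2)+ 1/3 ✓ · (6,4)+ 2/2 ✓ · (6,6)# 1/4 ✓ · (6,7)# 1/3 ✓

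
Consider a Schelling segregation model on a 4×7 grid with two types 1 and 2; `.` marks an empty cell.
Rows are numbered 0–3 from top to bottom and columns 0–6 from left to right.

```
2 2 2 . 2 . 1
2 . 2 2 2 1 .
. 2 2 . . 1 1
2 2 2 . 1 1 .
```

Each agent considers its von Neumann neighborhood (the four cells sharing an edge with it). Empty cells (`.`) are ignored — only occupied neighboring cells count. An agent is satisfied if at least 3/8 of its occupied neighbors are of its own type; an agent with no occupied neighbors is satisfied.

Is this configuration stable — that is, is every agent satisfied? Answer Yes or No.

(0,0)2 2/2 ok
(0,1)2 2/2 ok
(0,2)2 2/2 ok
(0,4)2 1/1 ok
(0,6)1 0/0 ok
(1,0)2 1/1 ok
(1,2)2 3/3 ok
(1,3)2 2/2 ok
(1,4)2 2/3 ok
(1,5)1 1/2 ok
(2,1)2 2/2 ok
(2,2)2 3/3 ok
(2,5)1 3/3 ok
(2,6)1 1/1 ok
(3,0)2 1/1 ok
(3,1)2 3/3 ok
(3,2)2 2/2 ok
(3,4)1 1/1 ok
(3,5)1 2/2 ok
All meet the threshold, so the configuration is stable.

Yes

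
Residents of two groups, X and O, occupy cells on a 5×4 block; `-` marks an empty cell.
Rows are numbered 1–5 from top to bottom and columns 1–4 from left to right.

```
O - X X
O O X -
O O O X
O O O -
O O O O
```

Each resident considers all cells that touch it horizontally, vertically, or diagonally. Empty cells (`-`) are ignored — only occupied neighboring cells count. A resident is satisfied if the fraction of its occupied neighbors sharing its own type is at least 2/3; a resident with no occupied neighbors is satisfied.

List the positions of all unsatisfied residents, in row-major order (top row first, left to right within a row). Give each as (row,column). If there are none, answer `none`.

Row 1: (1,1)O 2/2 ok · (1,3)X 2/3 ok · (1,4)X 2/2 ok
Row 2: (2,1)O 4/4 ok · (2,2)O 5/7 ok · (2,3)X 3/6 unhappy
Row 3: (3,1)O 5/5 ok · (3,2)O 7/8 ok · (3,3)O 4/6 ok · (3,4)X 1/3 unhappy
Row 4: (4,1)O 5/5 ok · (4,2)O 8/8 ok · (4,3)O 6/7 ok
Row 5: (5,1)O 3/3 ok · (5,2)O 5/5 ok · (5,3)O 4/4 ok · (5,4)O 2/2 ok

(2,3), (3,4)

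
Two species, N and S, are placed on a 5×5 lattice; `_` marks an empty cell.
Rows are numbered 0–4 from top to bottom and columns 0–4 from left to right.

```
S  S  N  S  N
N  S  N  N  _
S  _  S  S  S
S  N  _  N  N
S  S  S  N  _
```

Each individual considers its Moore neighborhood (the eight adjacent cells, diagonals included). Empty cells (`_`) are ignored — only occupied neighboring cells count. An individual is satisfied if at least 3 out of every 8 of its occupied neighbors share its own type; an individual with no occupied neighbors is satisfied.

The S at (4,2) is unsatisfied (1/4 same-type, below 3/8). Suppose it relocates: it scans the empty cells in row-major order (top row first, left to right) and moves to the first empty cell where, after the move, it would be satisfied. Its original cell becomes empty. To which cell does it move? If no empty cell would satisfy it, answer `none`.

Vacating (4,2). Empty cells in order:
  (1,4): 3/5 same-type → satisfied — stop here.

(1,4)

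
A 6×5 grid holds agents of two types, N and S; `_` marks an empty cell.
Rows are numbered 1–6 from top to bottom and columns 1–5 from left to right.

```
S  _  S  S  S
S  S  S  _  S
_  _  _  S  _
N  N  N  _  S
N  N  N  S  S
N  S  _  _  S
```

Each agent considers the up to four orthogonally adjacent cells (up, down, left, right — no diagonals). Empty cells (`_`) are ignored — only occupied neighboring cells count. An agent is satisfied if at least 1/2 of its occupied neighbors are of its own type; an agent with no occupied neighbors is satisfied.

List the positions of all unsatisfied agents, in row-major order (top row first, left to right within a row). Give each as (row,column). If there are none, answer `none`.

(6,2)

(1,1)S 1/1 ✓
(1,3)S 2/2 ✓
(1,4)S 2/2 ✓
(1,5)S 2/2 ✓
(2,1)S 2/2 ✓
(2,2)S 2/2 ✓
(2,3)S 2/2 ✓
(2,5)S 1/1 ✓
(3,4)S 0/0 ✓
(4,1)N 2/2 ✓
(4,2)N 3/3 ✓
(4,3)N 2/2 ✓
(4,5)S 1/1 ✓
(5,1)N 3/3 ✓
(5,2)N 3/4 ✓
(5,3)N 2/3 ✓
(5,4)S 1/2 ✓
(5,5)S 3/3 ✓
(6,1)N 1/2 ✓
(6,2)S 0/2 ✗
(6,5)S 1/1 ✓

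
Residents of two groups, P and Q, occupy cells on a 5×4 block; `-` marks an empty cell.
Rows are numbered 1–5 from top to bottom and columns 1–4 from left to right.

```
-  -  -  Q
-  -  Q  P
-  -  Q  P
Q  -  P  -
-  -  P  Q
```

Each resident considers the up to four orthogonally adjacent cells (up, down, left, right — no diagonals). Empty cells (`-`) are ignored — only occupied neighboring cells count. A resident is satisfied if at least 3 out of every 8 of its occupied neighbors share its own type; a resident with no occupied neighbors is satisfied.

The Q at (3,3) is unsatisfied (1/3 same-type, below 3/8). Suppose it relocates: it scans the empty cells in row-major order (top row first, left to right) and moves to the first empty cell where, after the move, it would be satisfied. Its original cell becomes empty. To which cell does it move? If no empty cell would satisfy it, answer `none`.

Vacating (3,3). Empty cells in order:
  (1,1): 0/0 same-type → satisfied — stop here.

(1,1)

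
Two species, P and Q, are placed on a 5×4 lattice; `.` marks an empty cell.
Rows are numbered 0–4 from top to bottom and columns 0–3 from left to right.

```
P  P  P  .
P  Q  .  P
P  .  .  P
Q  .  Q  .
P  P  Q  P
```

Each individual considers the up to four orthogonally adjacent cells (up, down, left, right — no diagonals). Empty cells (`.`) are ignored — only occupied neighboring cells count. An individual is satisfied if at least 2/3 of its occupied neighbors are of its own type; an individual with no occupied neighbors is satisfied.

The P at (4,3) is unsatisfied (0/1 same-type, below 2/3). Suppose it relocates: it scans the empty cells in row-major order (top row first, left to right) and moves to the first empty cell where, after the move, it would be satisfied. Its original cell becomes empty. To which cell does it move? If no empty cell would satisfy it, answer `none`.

Vacating (4,3). Empty cells in order:
  (0,3): 2/2 same-type → satisfied — stop here.

(0,3)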